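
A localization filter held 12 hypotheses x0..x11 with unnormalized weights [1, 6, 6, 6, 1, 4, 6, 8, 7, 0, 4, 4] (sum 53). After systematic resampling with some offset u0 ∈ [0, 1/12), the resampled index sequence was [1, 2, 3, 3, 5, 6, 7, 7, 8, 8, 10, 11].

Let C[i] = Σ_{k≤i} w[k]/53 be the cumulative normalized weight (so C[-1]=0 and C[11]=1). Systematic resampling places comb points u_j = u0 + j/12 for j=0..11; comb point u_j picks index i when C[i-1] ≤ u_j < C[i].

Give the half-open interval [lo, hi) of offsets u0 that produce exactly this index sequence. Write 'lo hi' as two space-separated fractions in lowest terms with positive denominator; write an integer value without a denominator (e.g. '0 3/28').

25/318 1/12

C = [1/53, 7/53, 13/53, 19/53, 20/53, 24/53, 30/53, 38/53, 45/53, 45/53, 49/53, 1]
j=0 picked index 1: u0 ∈ [1/53, 7/53)
j=1 picked index 2: u0 ∈ [31/636, 103/636)
j=2 picked index 3: u0 ∈ [25/318, 61/318)
j=3 picked index 3: u0 ∈ [-1/212, 23/212)
j=4 picked index 5: u0 ∈ [7/159, 19/159)
j=5 picked index 6: u0 ∈ [23/636, 95/636)
j=6 picked index 7: u0 ∈ [7/106, 23/106)
j=7 picked index 7: u0 ∈ [-11/636, 85/636)
j=8 picked index 8: u0 ∈ [8/159, 29/159)
j=9 picked index 8: u0 ∈ [-7/212, 21/212)
j=10 picked index 10: u0 ∈ [5/318, 29/318)
j=11 picked index 11: u0 ∈ [5/636, 1/12)
intersection: [25/318, 1/12)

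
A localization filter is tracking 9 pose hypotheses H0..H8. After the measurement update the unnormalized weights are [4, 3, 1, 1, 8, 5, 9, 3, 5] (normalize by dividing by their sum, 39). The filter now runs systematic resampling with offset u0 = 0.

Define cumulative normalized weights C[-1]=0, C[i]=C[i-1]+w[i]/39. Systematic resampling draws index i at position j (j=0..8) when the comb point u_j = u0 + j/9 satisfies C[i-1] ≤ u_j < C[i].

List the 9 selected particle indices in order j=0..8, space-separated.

0 1 3 4 5 5 6 6 8

C = [4/39, 7/39, 8/39, 3/13, 17/39, 22/39, 31/39, 34/39, 1]
j=0: u_0=0 ∈ [0, 4/39) → index 0
j=1: u_1=1/9 ∈ [4/39, 7/39) → index 1
j=2: u_2=2/9 ∈ [8/39, 3/13) → index 3
j=3: u_3=1/3 ∈ [3/13, 17/39) → index 4
j=4: u_4=4/9 ∈ [17/39, 22/39) → index 5
j=5: u_5=5/9 ∈ [17/39, 22/39) → index 5
j=6: u_6=2/3 ∈ [22/39, 31/39) → index 6
j=7: u_7=7/9 ∈ [22/39, 31/39) → index 6
j=8: u_8=8/9 ∈ [34/39, 1) → index 8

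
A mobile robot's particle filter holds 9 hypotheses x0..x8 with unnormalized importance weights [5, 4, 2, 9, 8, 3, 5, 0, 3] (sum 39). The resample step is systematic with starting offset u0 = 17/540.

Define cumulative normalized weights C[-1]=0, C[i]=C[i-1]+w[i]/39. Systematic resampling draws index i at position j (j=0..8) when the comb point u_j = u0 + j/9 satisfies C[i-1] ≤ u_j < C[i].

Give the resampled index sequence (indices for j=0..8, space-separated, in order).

C = [5/39, 3/13, 11/39, 20/39, 28/39, 31/39, 12/13, 12/13, 1]
j=0: u_0=17/540 ∈ [0, 5/39) → index 0
j=1: u_1=77/540 ∈ [5/39, 3/13) → index 1
j=2: u_2=137/540 ∈ [3/13, 11/39) → index 2
j=3: u_3=197/540 ∈ [11/39, 20/39) → index 3
j=4: u_4=257/540 ∈ [11/39, 20/39) → index 3
j=5: u_5=317/540 ∈ [20/39, 28/39) → index 4
j=6: u_6=377/540 ∈ [20/39, 28/39) → index 4
j=7: u_7=437/540 ∈ [31/39, 12/13) → index 6
j=8: u_8=497/540 ∈ [31/39, 12/13) → index 6

0 1 2 3 3 4 4 6 6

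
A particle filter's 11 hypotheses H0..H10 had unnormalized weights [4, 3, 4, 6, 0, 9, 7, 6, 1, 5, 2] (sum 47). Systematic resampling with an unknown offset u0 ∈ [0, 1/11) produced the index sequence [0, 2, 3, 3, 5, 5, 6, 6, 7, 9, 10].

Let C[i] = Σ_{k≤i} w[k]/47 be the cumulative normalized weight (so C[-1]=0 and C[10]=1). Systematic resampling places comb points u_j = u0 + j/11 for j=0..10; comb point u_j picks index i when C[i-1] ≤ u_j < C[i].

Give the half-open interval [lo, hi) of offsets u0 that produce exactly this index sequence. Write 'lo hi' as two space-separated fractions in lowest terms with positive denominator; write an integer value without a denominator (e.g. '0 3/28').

30/517 34/517

C = [4/47, 7/47, 11/47, 17/47, 17/47, 26/47, 33/47, 39/47, 40/47, 45/47, 1]
j=0 picked index 0: u0 ∈ [0, 4/47)
j=1 picked index 2: u0 ∈ [30/517, 74/517)
j=2 picked index 3: u0 ∈ [27/517, 93/517)
j=3 picked index 3: u0 ∈ [-20/517, 46/517)
j=4 picked index 5: u0 ∈ [-1/517, 98/517)
j=5 picked index 5: u0 ∈ [-48/517, 51/517)
j=6 picked index 6: u0 ∈ [4/517, 81/517)
j=7 picked index 6: u0 ∈ [-43/517, 34/517)
j=8 picked index 7: u0 ∈ [-13/517, 53/517)
j=9 picked index 9: u0 ∈ [17/517, 72/517)
j=10 picked index 10: u0 ∈ [25/517, 1/11)
intersection: [30/517, 34/517)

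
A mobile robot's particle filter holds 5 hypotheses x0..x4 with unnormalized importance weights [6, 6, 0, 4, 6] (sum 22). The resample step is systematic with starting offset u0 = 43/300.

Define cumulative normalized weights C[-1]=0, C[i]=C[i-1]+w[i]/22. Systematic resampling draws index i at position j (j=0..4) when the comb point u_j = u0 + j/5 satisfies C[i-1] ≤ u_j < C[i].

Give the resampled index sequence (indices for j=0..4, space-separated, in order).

C = [3/11, 6/11, 6/11, 8/11, 1]
j=0: u_0=43/300 ∈ [0, 3/11) → index 0
j=1: u_1=103/300 ∈ [3/11, 6/11) → index 1
j=2: u_2=163/300 ∈ [3/11, 6/11) → index 1
j=3: u_3=223/300 ∈ [8/11, 1) → index 4
j=4: u_4=283/300 ∈ [8/11, 1) → index 4

0 1 1 4 4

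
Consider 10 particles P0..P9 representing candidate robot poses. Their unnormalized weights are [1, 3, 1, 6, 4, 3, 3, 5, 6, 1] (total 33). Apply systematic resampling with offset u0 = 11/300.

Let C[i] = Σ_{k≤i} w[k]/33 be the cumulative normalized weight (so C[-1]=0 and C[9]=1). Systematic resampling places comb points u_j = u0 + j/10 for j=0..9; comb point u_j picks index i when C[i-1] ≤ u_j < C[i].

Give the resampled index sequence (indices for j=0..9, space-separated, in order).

1 2 3 4 4 5 7 7 8 8

C = [1/33, 4/33, 5/33, 1/3, 5/11, 6/11, 7/11, 26/33, 32/33, 1]
j=0: u_0=11/300 ∈ [1/33, 4/33) → index 1
j=1: u_1=41/300 ∈ [4/33, 5/33) → index 2
j=2: u_2=71/300 ∈ [5/33, 1/3) → index 3
j=3: u_3=101/300 ∈ [1/3, 5/11) → index 4
j=4: u_4=131/300 ∈ [1/3, 5/11) → index 4
j=5: u_5=161/300 ∈ [5/11, 6/11) → index 5
j=6: u_6=191/300 ∈ [7/11, 26/33) → index 7
j=7: u_7=221/300 ∈ [7/11, 26/33) → index 7
j=8: u_8=251/300 ∈ [26/33, 32/33) → index 8
j=9: u_9=281/300 ∈ [26/33, 32/33) → index 8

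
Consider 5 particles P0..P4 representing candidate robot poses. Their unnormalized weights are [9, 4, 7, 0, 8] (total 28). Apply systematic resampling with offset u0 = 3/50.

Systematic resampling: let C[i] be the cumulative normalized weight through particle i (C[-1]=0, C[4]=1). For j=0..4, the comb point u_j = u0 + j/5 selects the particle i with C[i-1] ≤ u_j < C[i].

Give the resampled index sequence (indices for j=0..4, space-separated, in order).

0 0 1 2 4

C = [9/28, 13/28, 5/7, 5/7, 1]
j=0: u_0=3/50 ∈ [0, 9/28) → index 0
j=1: u_1=13/50 ∈ [0, 9/28) → index 0
j=2: u_2=23/50 ∈ [9/28, 13/28) → index 1
j=3: u_3=33/50 ∈ [13/28, 5/7) → index 2
j=4: u_4=43/50 ∈ [5/7, 1) → index 4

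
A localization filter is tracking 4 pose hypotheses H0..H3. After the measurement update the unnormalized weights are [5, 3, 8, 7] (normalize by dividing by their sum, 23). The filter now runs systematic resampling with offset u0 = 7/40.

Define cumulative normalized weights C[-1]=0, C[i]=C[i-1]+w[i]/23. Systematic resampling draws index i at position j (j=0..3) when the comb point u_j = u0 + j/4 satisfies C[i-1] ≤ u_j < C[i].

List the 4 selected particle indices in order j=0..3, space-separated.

C = [5/23, 8/23, 16/23, 1]
j=0: u_0=7/40 ∈ [0, 5/23) → index 0
j=1: u_1=17/40 ∈ [8/23, 16/23) → index 2
j=2: u_2=27/40 ∈ [8/23, 16/23) → index 2
j=3: u_3=37/40 ∈ [16/23, 1) → index 3

0 2 2 3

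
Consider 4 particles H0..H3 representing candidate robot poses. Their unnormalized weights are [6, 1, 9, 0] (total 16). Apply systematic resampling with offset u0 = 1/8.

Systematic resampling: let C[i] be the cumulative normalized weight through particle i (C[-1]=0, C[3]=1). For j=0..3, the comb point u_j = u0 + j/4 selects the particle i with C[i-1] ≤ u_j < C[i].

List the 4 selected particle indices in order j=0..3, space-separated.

C = [3/8, 7/16, 1, 1]
j=0: u_0=1/8 ∈ [0, 3/8) → index 0
j=1: u_1=3/8 ∈ [3/8, 7/16) → index 1
j=2: u_2=5/8 ∈ [7/16, 1) → index 2
j=3: u_3=7/8 ∈ [7/16, 1) → index 2

0 1 2 2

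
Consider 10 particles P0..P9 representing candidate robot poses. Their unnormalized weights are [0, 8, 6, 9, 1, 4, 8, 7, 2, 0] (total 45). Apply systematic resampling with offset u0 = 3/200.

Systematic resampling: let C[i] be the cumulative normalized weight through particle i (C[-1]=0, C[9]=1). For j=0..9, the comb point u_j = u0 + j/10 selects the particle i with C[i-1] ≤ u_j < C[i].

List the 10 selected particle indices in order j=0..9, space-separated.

1 1 2 3 3 4 5 6 7 7

C = [0, 8/45, 14/45, 23/45, 8/15, 28/45, 4/5, 43/45, 1, 1]
j=0: u_0=3/200 ∈ [0, 8/45) → index 1
j=1: u_1=23/200 ∈ [0, 8/45) → index 1
j=2: u_2=43/200 ∈ [8/45, 14/45) → index 2
j=3: u_3=63/200 ∈ [14/45, 23/45) → index 3
j=4: u_4=83/200 ∈ [14/45, 23/45) → index 3
j=5: u_5=103/200 ∈ [23/45, 8/15) → index 4
j=6: u_6=123/200 ∈ [8/15, 28/45) → index 5
j=7: u_7=143/200 ∈ [28/45, 4/5) → index 6
j=8: u_8=163/200 ∈ [4/5, 43/45) → index 7
j=9: u_9=183/200 ∈ [4/5, 43/45) → index 7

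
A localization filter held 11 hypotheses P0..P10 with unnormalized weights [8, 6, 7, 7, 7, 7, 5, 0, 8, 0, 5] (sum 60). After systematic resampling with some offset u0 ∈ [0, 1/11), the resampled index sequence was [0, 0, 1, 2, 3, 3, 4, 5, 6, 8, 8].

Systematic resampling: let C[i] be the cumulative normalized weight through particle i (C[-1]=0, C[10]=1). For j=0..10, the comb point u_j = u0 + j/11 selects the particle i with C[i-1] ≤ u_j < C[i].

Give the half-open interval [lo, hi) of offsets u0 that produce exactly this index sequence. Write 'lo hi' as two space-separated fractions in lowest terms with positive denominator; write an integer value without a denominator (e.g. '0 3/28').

C = [2/15, 7/30, 7/20, 7/15, 7/12, 7/10, 47/60, 47/60, 11/12, 11/12, 1]
j=0 picked index 0: u0 ∈ [0, 2/15)
j=1 picked index 0: u0 ∈ [-1/11, 7/165)
j=2 picked index 1: u0 ∈ [-8/165, 17/330)
j=3 picked index 2: u0 ∈ [-13/330, 17/220)
j=4 picked index 3: u0 ∈ [-3/220, 17/165)
j=5 picked index 3: u0 ∈ [-23/220, 2/165)
j=6 picked index 4: u0 ∈ [-13/165, 5/132)
j=7 picked index 5: u0 ∈ [-7/132, 7/110)
j=8 picked index 6: u0 ∈ [-3/110, 37/660)
j=9 picked index 8: u0 ∈ [-23/660, 13/132)
j=10 picked index 8: u0 ∈ [-83/660, 1/132)
intersection: [0, 1/132)

0 1/132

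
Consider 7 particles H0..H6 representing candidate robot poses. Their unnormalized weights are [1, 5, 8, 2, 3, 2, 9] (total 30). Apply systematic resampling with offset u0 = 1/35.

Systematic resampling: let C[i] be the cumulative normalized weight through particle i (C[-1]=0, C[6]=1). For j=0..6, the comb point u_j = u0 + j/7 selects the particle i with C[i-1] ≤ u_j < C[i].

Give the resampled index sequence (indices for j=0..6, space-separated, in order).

0 1 2 2 4 6 6

C = [1/30, 1/5, 7/15, 8/15, 19/30, 7/10, 1]
j=0: u_0=1/35 ∈ [0, 1/30) → index 0
j=1: u_1=6/35 ∈ [1/30, 1/5) → index 1
j=2: u_2=11/35 ∈ [1/5, 7/15) → index 2
j=3: u_3=16/35 ∈ [1/5, 7/15) → index 2
j=4: u_4=3/5 ∈ [8/15, 19/30) → index 4
j=5: u_5=26/35 ∈ [7/10, 1) → index 6
j=6: u_6=31/35 ∈ [7/10, 1) → index 6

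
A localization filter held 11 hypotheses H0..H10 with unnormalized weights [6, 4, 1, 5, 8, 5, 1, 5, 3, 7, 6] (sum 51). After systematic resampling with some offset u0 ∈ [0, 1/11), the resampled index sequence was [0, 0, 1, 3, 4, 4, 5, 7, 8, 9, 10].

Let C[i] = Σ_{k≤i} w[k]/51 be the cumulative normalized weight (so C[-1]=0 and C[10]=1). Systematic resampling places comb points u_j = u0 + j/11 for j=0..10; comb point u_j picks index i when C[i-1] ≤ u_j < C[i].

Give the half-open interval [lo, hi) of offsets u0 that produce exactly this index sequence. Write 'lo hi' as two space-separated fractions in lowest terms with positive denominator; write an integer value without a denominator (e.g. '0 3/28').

C = [2/17, 10/51, 11/51, 16/51, 8/17, 29/51, 10/17, 35/51, 38/51, 15/17, 1]
j=0 picked index 0: u0 ∈ [0, 2/17)
j=1 picked index 0: u0 ∈ [-1/11, 5/187)
j=2 picked index 1: u0 ∈ [-12/187, 8/561)
j=3 picked index 3: u0 ∈ [-32/561, 23/561)
j=4 picked index 4: u0 ∈ [-28/561, 20/187)
j=5 picked index 4: u0 ∈ [-79/561, 3/187)
j=6 picked index 5: u0 ∈ [-14/187, 13/561)
j=7 picked index 7: u0 ∈ [-9/187, 28/561)
j=8 picked index 8: u0 ∈ [-23/561, 10/561)
j=9 picked index 9: u0 ∈ [-41/561, 12/187)
j=10 picked index 10: u0 ∈ [-5/187, 1/11)
intersection: [0, 8/561)

0 8/561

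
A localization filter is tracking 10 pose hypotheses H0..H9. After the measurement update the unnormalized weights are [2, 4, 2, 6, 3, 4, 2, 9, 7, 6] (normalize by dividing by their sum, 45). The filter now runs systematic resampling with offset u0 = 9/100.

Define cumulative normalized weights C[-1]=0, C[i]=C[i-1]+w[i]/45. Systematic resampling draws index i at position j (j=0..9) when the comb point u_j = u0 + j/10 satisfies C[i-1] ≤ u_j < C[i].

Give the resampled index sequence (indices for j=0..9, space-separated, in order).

C = [2/45, 2/15, 8/45, 14/45, 17/45, 7/15, 23/45, 32/45, 13/15, 1]
j=0: u_0=9/100 ∈ [2/45, 2/15) → index 1
j=1: u_1=19/100 ∈ [8/45, 14/45) → index 3
j=2: u_2=29/100 ∈ [8/45, 14/45) → index 3
j=3: u_3=39/100 ∈ [17/45, 7/15) → index 5
j=4: u_4=49/100 ∈ [7/15, 23/45) → index 6
j=5: u_5=59/100 ∈ [23/45, 32/45) → index 7
j=6: u_6=69/100 ∈ [23/45, 32/45) → index 7
j=7: u_7=79/100 ∈ [32/45, 13/15) → index 8
j=8: u_8=89/100 ∈ [13/15, 1) → index 9
j=9: u_9=99/100 ∈ [13/15, 1) → index 9

1 3 3 5 6 7 7 8 9 9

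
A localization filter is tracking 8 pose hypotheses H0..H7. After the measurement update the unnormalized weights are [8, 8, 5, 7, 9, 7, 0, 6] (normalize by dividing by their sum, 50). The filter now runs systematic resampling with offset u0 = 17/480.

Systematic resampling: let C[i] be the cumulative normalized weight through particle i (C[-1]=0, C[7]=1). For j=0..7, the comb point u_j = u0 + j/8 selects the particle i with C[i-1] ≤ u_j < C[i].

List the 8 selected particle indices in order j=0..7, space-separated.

0 1 1 2 3 4 5 7

C = [4/25, 8/25, 21/50, 14/25, 37/50, 22/25, 22/25, 1]
j=0: u_0=17/480 ∈ [0, 4/25) → index 0
j=1: u_1=77/480 ∈ [4/25, 8/25) → index 1
j=2: u_2=137/480 ∈ [4/25, 8/25) → index 1
j=3: u_3=197/480 ∈ [8/25, 21/50) → index 2
j=4: u_4=257/480 ∈ [21/50, 14/25) → index 3
j=5: u_5=317/480 ∈ [14/25, 37/50) → index 4
j=6: u_6=377/480 ∈ [37/50, 22/25) → index 5
j=7: u_7=437/480 ∈ [22/25, 1) → index 7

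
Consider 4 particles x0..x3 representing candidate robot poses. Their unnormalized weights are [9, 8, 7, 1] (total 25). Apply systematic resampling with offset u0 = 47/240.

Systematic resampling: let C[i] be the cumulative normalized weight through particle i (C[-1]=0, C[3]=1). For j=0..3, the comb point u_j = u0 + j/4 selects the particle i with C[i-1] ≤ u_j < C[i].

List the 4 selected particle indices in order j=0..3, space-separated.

C = [9/25, 17/25, 24/25, 1]
j=0: u_0=47/240 ∈ [0, 9/25) → index 0
j=1: u_1=107/240 ∈ [9/25, 17/25) → index 1
j=2: u_2=167/240 ∈ [17/25, 24/25) → index 2
j=3: u_3=227/240 ∈ [17/25, 24/25) → index 2

0 1 2 2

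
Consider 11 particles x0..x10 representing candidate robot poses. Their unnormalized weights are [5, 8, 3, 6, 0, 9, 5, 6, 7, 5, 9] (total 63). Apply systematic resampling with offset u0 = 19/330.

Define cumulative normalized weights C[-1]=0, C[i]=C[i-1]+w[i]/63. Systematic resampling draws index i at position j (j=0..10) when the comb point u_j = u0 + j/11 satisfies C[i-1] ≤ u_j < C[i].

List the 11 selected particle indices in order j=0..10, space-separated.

C = [5/63, 13/63, 16/63, 22/63, 22/63, 31/63, 4/7, 2/3, 7/9, 6/7, 1]
j=0: u_0=19/330 ∈ [0, 5/63) → index 0
j=1: u_1=49/330 ∈ [5/63, 13/63) → index 1
j=2: u_2=79/330 ∈ [13/63, 16/63) → index 2
j=3: u_3=109/330 ∈ [16/63, 22/63) → index 3
j=4: u_4=139/330 ∈ [22/63, 31/63) → index 5
j=5: u_5=169/330 ∈ [31/63, 4/7) → index 6
j=6: u_6=199/330 ∈ [4/7, 2/3) → index 7
j=7: u_7=229/330 ∈ [2/3, 7/9) → index 8
j=8: u_8=259/330 ∈ [7/9, 6/7) → index 9
j=9: u_9=289/330 ∈ [6/7, 1) → index 10
j=10: u_10=29/30 ∈ [6/7, 1) → index 10

0 1 2 3 5 6 7 8 9 10 10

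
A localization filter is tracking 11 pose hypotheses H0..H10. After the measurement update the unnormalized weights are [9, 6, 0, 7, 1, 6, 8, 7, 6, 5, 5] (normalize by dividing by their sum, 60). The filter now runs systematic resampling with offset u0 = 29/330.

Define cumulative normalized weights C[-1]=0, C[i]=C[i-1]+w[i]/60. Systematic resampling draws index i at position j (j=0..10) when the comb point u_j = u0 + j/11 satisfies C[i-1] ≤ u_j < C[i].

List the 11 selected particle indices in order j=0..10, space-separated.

C = [3/20, 1/4, 1/4, 11/30, 23/60, 29/60, 37/60, 11/15, 5/6, 11/12, 1]
j=0: u_0=29/330 ∈ [0, 3/20) → index 0
j=1: u_1=59/330 ∈ [3/20, 1/4) → index 1
j=2: u_2=89/330 ∈ [1/4, 11/30) → index 3
j=3: u_3=119/330 ∈ [1/4, 11/30) → index 3
j=4: u_4=149/330 ∈ [23/60, 29/60) → index 5
j=5: u_5=179/330 ∈ [29/60, 37/60) → index 6
j=6: u_6=19/30 ∈ [37/60, 11/15) → index 7
j=7: u_7=239/330 ∈ [37/60, 11/15) → index 7
j=8: u_8=269/330 ∈ [11/15, 5/6) → index 8
j=9: u_9=299/330 ∈ [5/6, 11/12) → index 9
j=10: u_10=329/330 ∈ [11/12, 1) → index 10

0 1 3 3 5 6 7 7 8 9 10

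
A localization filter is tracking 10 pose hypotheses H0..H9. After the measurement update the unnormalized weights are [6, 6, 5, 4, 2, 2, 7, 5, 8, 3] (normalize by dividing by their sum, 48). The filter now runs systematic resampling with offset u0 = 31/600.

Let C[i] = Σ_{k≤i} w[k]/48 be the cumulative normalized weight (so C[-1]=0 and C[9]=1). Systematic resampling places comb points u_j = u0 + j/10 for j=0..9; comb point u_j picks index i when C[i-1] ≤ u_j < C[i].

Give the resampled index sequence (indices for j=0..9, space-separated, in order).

C = [1/8, 1/4, 17/48, 7/16, 23/48, 25/48, 2/3, 37/48, 15/16, 1]
j=0: u_0=31/600 ∈ [0, 1/8) → index 0
j=1: u_1=91/600 ∈ [1/8, 1/4) → index 1
j=2: u_2=151/600 ∈ [1/4, 17/48) → index 2
j=3: u_3=211/600 ∈ [1/4, 17/48) → index 2
j=4: u_4=271/600 ∈ [7/16, 23/48) → index 4
j=5: u_5=331/600 ∈ [25/48, 2/3) → index 6
j=6: u_6=391/600 ∈ [25/48, 2/3) → index 6
j=7: u_7=451/600 ∈ [2/3, 37/48) → index 7
j=8: u_8=511/600 ∈ [37/48, 15/16) → index 8
j=9: u_9=571/600 ∈ [15/16, 1) → index 9

0 1 2 2 4 6 6 7 8 9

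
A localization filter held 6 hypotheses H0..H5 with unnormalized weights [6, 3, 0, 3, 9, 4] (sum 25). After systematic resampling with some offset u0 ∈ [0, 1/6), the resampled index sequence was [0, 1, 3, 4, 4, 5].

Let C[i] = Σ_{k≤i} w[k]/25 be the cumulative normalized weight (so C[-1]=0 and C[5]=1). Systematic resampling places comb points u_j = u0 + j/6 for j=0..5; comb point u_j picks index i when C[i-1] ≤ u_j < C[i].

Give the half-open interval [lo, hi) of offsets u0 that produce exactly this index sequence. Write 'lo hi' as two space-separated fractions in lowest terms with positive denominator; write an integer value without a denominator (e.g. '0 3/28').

C = [6/25, 9/25, 9/25, 12/25, 21/25, 1]
j=0 picked index 0: u0 ∈ [0, 6/25)
j=1 picked index 1: u0 ∈ [11/150, 29/150)
j=2 picked index 3: u0 ∈ [2/75, 11/75)
j=3 picked index 4: u0 ∈ [-1/50, 17/50)
j=4 picked index 4: u0 ∈ [-14/75, 13/75)
j=5 picked index 5: u0 ∈ [1/150, 1/6)
intersection: [11/150, 11/75)

11/150 11/75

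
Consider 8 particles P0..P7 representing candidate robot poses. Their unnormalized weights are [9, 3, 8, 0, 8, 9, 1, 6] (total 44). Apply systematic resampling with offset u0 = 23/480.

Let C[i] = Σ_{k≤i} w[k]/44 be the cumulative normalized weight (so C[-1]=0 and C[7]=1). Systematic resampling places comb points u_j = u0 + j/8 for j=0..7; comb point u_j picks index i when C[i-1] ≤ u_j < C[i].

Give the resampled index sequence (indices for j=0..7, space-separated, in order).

C = [9/44, 3/11, 5/11, 5/11, 7/11, 37/44, 19/22, 1]
j=0: u_0=23/480 ∈ [0, 9/44) → index 0
j=1: u_1=83/480 ∈ [0, 9/44) → index 0
j=2: u_2=143/480 ∈ [3/11, 5/11) → index 2
j=3: u_3=203/480 ∈ [3/11, 5/11) → index 2
j=4: u_4=263/480 ∈ [5/11, 7/11) → index 4
j=5: u_5=323/480 ∈ [7/11, 37/44) → index 5
j=6: u_6=383/480 ∈ [7/11, 37/44) → index 5
j=7: u_7=443/480 ∈ [19/22, 1) → index 7

0 0 2 2 4 5 5 7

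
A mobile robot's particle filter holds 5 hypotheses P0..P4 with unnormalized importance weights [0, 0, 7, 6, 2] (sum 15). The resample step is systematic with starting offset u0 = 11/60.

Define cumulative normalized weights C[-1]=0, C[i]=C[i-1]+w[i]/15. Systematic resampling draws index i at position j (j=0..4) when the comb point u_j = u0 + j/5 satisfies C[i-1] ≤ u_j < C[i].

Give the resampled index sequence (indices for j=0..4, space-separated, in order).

2 2 3 3 4

C = [0, 0, 7/15, 13/15, 1]
j=0: u_0=11/60 ∈ [0, 7/15) → index 2
j=1: u_1=23/60 ∈ [0, 7/15) → index 2
j=2: u_2=7/12 ∈ [7/15, 13/15) → index 3
j=3: u_3=47/60 ∈ [7/15, 13/15) → index 3
j=4: u_4=59/60 ∈ [13/15, 1) → index 4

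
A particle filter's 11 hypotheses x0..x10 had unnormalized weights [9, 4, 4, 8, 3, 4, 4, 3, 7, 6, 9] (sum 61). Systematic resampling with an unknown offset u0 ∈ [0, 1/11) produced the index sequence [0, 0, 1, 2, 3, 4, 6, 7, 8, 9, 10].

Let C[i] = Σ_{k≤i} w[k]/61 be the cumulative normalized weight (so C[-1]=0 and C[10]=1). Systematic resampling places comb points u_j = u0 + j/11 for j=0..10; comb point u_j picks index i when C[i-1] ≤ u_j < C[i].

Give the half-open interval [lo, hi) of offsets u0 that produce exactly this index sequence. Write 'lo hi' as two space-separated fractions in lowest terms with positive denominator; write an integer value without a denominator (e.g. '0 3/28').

C = [9/61, 13/61, 17/61, 25/61, 28/61, 32/61, 36/61, 39/61, 46/61, 52/61, 1]
j=0 picked index 0: u0 ∈ [0, 9/61)
j=1 picked index 0: u0 ∈ [-1/11, 38/671)
j=2 picked index 1: u0 ∈ [-23/671, 21/671)
j=3 picked index 2: u0 ∈ [-40/671, 4/671)
j=4 picked index 3: u0 ∈ [-57/671, 31/671)
j=5 picked index 4: u0 ∈ [-30/671, 3/671)
j=6 picked index 6: u0 ∈ [-14/671, 30/671)
j=7 picked index 7: u0 ∈ [-31/671, 2/671)
j=8 picked index 8: u0 ∈ [-59/671, 18/671)
j=9 picked index 9: u0 ∈ [-43/671, 23/671)
j=10 picked index 10: u0 ∈ [-38/671, 1/11)
intersection: [0, 2/671)

0 2/671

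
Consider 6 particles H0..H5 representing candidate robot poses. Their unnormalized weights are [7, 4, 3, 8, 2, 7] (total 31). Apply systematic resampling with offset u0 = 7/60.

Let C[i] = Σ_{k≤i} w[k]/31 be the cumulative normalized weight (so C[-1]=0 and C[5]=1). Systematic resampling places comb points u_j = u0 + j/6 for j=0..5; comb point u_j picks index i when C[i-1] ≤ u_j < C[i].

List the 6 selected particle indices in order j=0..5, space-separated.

0 1 2 3 5 5

C = [7/31, 11/31, 14/31, 22/31, 24/31, 1]
j=0: u_0=7/60 ∈ [0, 7/31) → index 0
j=1: u_1=17/60 ∈ [7/31, 11/31) → index 1
j=2: u_2=9/20 ∈ [11/31, 14/31) → index 2
j=3: u_3=37/60 ∈ [14/31, 22/31) → index 3
j=4: u_4=47/60 ∈ [24/31, 1) → index 5
j=5: u_5=19/20 ∈ [24/31, 1) → index 5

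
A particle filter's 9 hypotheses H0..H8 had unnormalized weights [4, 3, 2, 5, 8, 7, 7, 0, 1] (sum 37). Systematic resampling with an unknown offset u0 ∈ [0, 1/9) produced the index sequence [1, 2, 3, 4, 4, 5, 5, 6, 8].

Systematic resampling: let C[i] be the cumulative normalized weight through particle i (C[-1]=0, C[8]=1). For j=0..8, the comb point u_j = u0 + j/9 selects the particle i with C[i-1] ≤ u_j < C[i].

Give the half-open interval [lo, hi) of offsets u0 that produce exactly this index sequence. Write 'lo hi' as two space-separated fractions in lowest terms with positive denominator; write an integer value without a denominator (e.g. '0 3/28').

4/37 1/9

C = [4/37, 7/37, 9/37, 14/37, 22/37, 29/37, 36/37, 36/37, 1]
j=0 picked index 1: u0 ∈ [4/37, 7/37)
j=1 picked index 2: u0 ∈ [26/333, 44/333)
j=2 picked index 3: u0 ∈ [7/333, 52/333)
j=3 picked index 4: u0 ∈ [5/111, 29/111)
j=4 picked index 4: u0 ∈ [-22/333, 50/333)
j=5 picked index 5: u0 ∈ [13/333, 76/333)
j=6 picked index 5: u0 ∈ [-8/111, 13/111)
j=7 picked index 6: u0 ∈ [2/333, 65/333)
j=8 picked index 8: u0 ∈ [28/333, 1/9)
intersection: [4/37, 1/9)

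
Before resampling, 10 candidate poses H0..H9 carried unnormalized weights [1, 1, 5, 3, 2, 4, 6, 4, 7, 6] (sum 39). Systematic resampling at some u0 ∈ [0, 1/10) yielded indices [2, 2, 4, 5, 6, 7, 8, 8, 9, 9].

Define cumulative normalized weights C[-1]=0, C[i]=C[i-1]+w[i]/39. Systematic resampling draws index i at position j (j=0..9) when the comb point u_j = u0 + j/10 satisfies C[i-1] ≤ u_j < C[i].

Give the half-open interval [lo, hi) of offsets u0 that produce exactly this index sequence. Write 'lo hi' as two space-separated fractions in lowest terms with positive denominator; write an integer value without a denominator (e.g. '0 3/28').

1/15 31/390

C = [1/39, 2/39, 7/39, 10/39, 4/13, 16/39, 22/39, 2/3, 11/13, 1]
j=0 picked index 2: u0 ∈ [2/39, 7/39)
j=1 picked index 2: u0 ∈ [-19/390, 31/390)
j=2 picked index 4: u0 ∈ [11/195, 7/65)
j=3 picked index 5: u0 ∈ [1/130, 43/390)
j=4 picked index 6: u0 ∈ [2/195, 32/195)
j=5 picked index 7: u0 ∈ [5/78, 1/6)
j=6 picked index 8: u0 ∈ [1/15, 16/65)
j=7 picked index 8: u0 ∈ [-1/30, 19/130)
j=8 picked index 9: u0 ∈ [3/65, 1/5)
j=9 picked index 9: u0 ∈ [-7/130, 1/10)
intersection: [1/15, 31/390)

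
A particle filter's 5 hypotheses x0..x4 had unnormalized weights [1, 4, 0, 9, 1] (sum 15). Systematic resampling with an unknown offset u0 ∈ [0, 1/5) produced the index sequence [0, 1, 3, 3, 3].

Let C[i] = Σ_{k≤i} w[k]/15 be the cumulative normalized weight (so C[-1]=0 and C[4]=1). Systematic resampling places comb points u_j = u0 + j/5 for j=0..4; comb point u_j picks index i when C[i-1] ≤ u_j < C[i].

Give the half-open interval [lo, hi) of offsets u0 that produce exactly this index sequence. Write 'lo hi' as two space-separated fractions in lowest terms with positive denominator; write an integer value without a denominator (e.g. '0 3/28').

0 1/15

C = [1/15, 1/3, 1/3, 14/15, 1]
j=0 picked index 0: u0 ∈ [0, 1/15)
j=1 picked index 1: u0 ∈ [-2/15, 2/15)
j=2 picked index 3: u0 ∈ [-1/15, 8/15)
j=3 picked index 3: u0 ∈ [-4/15, 1/3)
j=4 picked index 3: u0 ∈ [-7/15, 2/15)
intersection: [0, 1/15)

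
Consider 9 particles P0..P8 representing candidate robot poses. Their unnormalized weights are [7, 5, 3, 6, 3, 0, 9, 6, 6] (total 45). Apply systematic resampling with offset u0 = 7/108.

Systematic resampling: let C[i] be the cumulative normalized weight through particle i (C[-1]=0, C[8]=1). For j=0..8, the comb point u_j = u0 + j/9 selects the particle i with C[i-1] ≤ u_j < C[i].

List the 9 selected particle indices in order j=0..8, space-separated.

C = [7/45, 4/15, 1/3, 7/15, 8/15, 8/15, 11/15, 13/15, 1]
j=0: u_0=7/108 ∈ [0, 7/45) → index 0
j=1: u_1=19/108 ∈ [7/45, 4/15) → index 1
j=2: u_2=31/108 ∈ [4/15, 1/3) → index 2
j=3: u_3=43/108 ∈ [1/3, 7/15) → index 3
j=4: u_4=55/108 ∈ [7/15, 8/15) → index 4
j=5: u_5=67/108 ∈ [8/15, 11/15) → index 6
j=6: u_6=79/108 ∈ [8/15, 11/15) → index 6
j=7: u_7=91/108 ∈ [11/15, 13/15) → index 7
j=8: u_8=103/108 ∈ [13/15, 1) → index 8

0 1 2 3 4 6 6 7 8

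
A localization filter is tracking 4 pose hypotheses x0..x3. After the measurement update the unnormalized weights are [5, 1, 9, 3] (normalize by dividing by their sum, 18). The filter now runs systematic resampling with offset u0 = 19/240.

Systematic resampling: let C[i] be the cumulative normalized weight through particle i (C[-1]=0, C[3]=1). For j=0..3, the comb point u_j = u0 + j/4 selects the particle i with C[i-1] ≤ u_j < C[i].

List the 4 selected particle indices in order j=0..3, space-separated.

0 1 2 2

C = [5/18, 1/3, 5/6, 1]
j=0: u_0=19/240 ∈ [0, 5/18) → index 0
j=1: u_1=79/240 ∈ [5/18, 1/3) → index 1
j=2: u_2=139/240 ∈ [1/3, 5/6) → index 2
j=3: u_3=199/240 ∈ [1/3, 5/6) → index 2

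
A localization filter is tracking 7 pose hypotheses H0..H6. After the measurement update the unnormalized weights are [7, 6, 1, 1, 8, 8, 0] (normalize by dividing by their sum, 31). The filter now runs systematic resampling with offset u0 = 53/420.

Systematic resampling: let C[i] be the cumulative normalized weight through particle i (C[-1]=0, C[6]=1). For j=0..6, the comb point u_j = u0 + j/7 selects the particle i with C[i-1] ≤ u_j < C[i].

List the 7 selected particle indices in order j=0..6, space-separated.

C = [7/31, 13/31, 14/31, 15/31, 23/31, 1, 1]
j=0: u_0=53/420 ∈ [0, 7/31) → index 0
j=1: u_1=113/420 ∈ [7/31, 13/31) → index 1
j=2: u_2=173/420 ∈ [7/31, 13/31) → index 1
j=3: u_3=233/420 ∈ [15/31, 23/31) → index 4
j=4: u_4=293/420 ∈ [15/31, 23/31) → index 4
j=5: u_5=353/420 ∈ [23/31, 1) → index 5
j=6: u_6=59/60 ∈ [23/31, 1) → index 5

0 1 1 4 4 5 5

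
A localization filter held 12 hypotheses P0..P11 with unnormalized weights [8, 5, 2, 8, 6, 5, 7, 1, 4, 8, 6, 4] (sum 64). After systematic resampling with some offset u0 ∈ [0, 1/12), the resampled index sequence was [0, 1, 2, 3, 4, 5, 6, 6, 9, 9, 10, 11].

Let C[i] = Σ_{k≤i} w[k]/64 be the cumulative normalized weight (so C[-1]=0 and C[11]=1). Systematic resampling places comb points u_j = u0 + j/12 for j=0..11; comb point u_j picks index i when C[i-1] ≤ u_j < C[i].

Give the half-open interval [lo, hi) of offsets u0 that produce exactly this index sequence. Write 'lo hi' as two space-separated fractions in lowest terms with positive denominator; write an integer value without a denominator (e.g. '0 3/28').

C = [1/8, 13/64, 15/64, 23/64, 29/64, 17/32, 41/64, 21/32, 23/32, 27/32, 15/16, 1]
j=0 picked index 0: u0 ∈ [0, 1/8)
j=1 picked index 1: u0 ∈ [1/24, 23/192)
j=2 picked index 2: u0 ∈ [7/192, 13/192)
j=3 picked index 3: u0 ∈ [-1/64, 7/64)
j=4 picked index 4: u0 ∈ [5/192, 23/192)
j=5 picked index 5: u0 ∈ [7/192, 11/96)
j=6 picked index 6: u0 ∈ [1/32, 9/64)
j=7 picked index 6: u0 ∈ [-5/96, 11/192)
j=8 picked index 9: u0 ∈ [5/96, 17/96)
j=9 picked index 9: u0 ∈ [-1/32, 3/32)
j=10 picked index 10: u0 ∈ [1/96, 5/48)
j=11 picked index 11: u0 ∈ [1/48, 1/12)
intersection: [5/96, 11/192)

5/96 11/192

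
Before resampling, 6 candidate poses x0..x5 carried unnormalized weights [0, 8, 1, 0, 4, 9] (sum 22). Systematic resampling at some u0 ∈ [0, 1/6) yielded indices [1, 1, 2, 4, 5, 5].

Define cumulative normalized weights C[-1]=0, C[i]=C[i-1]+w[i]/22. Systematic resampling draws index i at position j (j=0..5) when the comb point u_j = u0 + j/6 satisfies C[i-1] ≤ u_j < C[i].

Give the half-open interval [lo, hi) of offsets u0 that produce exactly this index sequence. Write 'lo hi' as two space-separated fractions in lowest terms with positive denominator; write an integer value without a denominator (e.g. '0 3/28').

1/33 5/66

C = [0, 4/11, 9/22, 9/22, 13/22, 1]
j=0 picked index 1: u0 ∈ [0, 4/11)
j=1 picked index 1: u0 ∈ [-1/6, 13/66)
j=2 picked index 2: u0 ∈ [1/33, 5/66)
j=3 picked index 4: u0 ∈ [-1/11, 1/11)
j=4 picked index 5: u0 ∈ [-5/66, 1/3)
j=5 picked index 5: u0 ∈ [-8/33, 1/6)
intersection: [1/33, 5/66)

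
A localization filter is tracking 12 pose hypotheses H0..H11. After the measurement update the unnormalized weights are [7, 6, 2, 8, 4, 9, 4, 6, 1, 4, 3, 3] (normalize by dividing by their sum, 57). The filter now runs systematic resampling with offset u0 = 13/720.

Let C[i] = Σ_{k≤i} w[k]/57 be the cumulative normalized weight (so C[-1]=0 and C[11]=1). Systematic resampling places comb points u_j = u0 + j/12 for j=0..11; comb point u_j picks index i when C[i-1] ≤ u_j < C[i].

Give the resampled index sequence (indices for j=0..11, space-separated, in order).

C = [7/57, 13/57, 5/19, 23/57, 9/19, 12/19, 40/57, 46/57, 47/57, 17/19, 18/19, 1]
j=0: u_0=13/720 ∈ [0, 7/57) → index 0
j=1: u_1=73/720 ∈ [0, 7/57) → index 0
j=2: u_2=133/720 ∈ [7/57, 13/57) → index 1
j=3: u_3=193/720 ∈ [5/19, 23/57) → index 3
j=4: u_4=253/720 ∈ [5/19, 23/57) → index 3
j=5: u_5=313/720 ∈ [23/57, 9/19) → index 4
j=6: u_6=373/720 ∈ [9/19, 12/19) → index 5
j=7: u_7=433/720 ∈ [9/19, 12/19) → index 5
j=8: u_8=493/720 ∈ [12/19, 40/57) → index 6
j=9: u_9=553/720 ∈ [40/57, 46/57) → index 7
j=10: u_10=613/720 ∈ [47/57, 17/19) → index 9
j=11: u_11=673/720 ∈ [17/19, 18/19) → index 10

0 0 1 3 3 4 5 5 6 7 9 10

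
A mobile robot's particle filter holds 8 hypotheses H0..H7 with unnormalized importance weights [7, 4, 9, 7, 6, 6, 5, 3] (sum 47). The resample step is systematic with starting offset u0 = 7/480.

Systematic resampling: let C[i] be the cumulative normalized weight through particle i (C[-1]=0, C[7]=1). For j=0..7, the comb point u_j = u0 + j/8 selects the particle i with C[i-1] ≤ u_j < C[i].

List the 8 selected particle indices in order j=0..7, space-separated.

C = [7/47, 11/47, 20/47, 27/47, 33/47, 39/47, 44/47, 1]
j=0: u_0=7/480 ∈ [0, 7/47) → index 0
j=1: u_1=67/480 ∈ [0, 7/47) → index 0
j=2: u_2=127/480 ∈ [11/47, 20/47) → index 2
j=3: u_3=187/480 ∈ [11/47, 20/47) → index 2
j=4: u_4=247/480 ∈ [20/47, 27/47) → index 3
j=5: u_5=307/480 ∈ [27/47, 33/47) → index 4
j=6: u_6=367/480 ∈ [33/47, 39/47) → index 5
j=7: u_7=427/480 ∈ [39/47, 44/47) → index 6

0 0 2 2 3 4 5 6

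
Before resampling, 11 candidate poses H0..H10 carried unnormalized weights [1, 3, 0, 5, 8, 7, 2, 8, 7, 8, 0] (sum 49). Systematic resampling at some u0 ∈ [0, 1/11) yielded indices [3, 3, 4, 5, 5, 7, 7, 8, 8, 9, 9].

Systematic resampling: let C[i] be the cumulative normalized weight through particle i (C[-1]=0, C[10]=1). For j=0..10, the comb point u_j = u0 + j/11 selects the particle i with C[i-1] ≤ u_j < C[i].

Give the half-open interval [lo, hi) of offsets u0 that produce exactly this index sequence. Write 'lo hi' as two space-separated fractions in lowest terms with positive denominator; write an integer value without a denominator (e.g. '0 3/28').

C = [1/49, 4/49, 4/49, 9/49, 17/49, 24/49, 26/49, 34/49, 41/49, 1, 1]
j=0 picked index 3: u0 ∈ [4/49, 9/49)
j=1 picked index 3: u0 ∈ [-5/539, 50/539)
j=2 picked index 4: u0 ∈ [1/539, 89/539)
j=3 picked index 5: u0 ∈ [40/539, 117/539)
j=4 picked index 5: u0 ∈ [-9/539, 68/539)
j=5 picked index 7: u0 ∈ [41/539, 129/539)
j=6 picked index 7: u0 ∈ [-8/539, 80/539)
j=7 picked index 8: u0 ∈ [31/539, 108/539)
j=8 picked index 8: u0 ∈ [-18/539, 59/539)
j=9 picked index 9: u0 ∈ [10/539, 2/11)
j=10 picked index 9: u0 ∈ [-39/539, 1/11)
intersection: [4/49, 1/11)

4/49 1/11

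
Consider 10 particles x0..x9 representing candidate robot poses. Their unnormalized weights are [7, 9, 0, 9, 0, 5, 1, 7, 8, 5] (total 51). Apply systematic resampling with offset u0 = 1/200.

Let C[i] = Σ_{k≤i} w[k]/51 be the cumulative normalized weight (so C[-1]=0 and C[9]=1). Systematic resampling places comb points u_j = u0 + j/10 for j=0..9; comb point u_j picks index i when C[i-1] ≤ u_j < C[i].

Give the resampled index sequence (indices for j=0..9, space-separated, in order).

C = [7/51, 16/51, 16/51, 25/51, 25/51, 10/17, 31/51, 38/51, 46/51, 1]
j=0: u_0=1/200 ∈ [0, 7/51) → index 0
j=1: u_1=21/200 ∈ [0, 7/51) → index 0
j=2: u_2=41/200 ∈ [7/51, 16/51) → index 1
j=3: u_3=61/200 ∈ [7/51, 16/51) → index 1
j=4: u_4=81/200 ∈ [16/51, 25/51) → index 3
j=5: u_5=101/200 ∈ [25/51, 10/17) → index 5
j=6: u_6=121/200 ∈ [10/17, 31/51) → index 6
j=7: u_7=141/200 ∈ [31/51, 38/51) → index 7
j=8: u_8=161/200 ∈ [38/51, 46/51) → index 8
j=9: u_9=181/200 ∈ [46/51, 1) → index 9

0 0 1 1 3 5 6 7 8 9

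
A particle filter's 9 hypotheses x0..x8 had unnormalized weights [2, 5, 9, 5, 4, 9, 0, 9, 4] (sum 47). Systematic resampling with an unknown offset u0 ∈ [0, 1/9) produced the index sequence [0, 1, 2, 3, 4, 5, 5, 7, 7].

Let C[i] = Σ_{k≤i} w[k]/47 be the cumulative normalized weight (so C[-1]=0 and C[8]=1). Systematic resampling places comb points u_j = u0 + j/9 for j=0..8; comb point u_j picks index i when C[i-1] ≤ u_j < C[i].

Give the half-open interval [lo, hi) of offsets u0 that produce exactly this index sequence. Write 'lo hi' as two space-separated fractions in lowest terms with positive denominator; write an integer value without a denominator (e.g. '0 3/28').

C = [2/47, 7/47, 16/47, 21/47, 25/47, 34/47, 34/47, 43/47, 1]
j=0 picked index 0: u0 ∈ [0, 2/47)
j=1 picked index 1: u0 ∈ [-29/423, 16/423)
j=2 picked index 2: u0 ∈ [-31/423, 50/423)
j=3 picked index 3: u0 ∈ [1/141, 16/141)
j=4 picked index 4: u0 ∈ [1/423, 37/423)
j=5 picked index 5: u0 ∈ [-10/423, 71/423)
j=6 picked index 5: u0 ∈ [-19/141, 8/141)
j=7 picked index 7: u0 ∈ [-23/423, 58/423)
j=8 picked index 7: u0 ∈ [-70/423, 11/423)
intersection: [1/141, 11/423)

1/141 11/423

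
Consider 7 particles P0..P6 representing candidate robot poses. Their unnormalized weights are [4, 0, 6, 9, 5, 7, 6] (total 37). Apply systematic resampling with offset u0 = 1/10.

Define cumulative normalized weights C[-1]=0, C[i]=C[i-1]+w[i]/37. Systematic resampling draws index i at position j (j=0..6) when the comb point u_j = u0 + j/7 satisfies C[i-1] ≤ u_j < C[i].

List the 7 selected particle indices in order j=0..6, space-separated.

0 2 3 4 5 5 6

C = [4/37, 4/37, 10/37, 19/37, 24/37, 31/37, 1]
j=0: u_0=1/10 ∈ [0, 4/37) → index 0
j=1: u_1=17/70 ∈ [4/37, 10/37) → index 2
j=2: u_2=27/70 ∈ [10/37, 19/37) → index 3
j=3: u_3=37/70 ∈ [19/37, 24/37) → index 4
j=4: u_4=47/70 ∈ [24/37, 31/37) → index 5
j=5: u_5=57/70 ∈ [24/37, 31/37) → index 5
j=6: u_6=67/70 ∈ [31/37, 1) → index 6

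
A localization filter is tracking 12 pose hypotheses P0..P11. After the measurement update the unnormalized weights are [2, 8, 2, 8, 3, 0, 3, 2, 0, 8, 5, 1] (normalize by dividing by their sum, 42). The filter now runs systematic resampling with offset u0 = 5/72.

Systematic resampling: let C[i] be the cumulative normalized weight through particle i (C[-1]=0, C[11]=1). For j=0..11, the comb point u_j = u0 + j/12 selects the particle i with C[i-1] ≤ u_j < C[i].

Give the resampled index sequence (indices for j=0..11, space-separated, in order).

1 1 1 3 3 4 6 7 9 9 10 11

C = [1/21, 5/21, 2/7, 10/21, 23/42, 23/42, 13/21, 2/3, 2/3, 6/7, 41/42, 1]
j=0: u_0=5/72 ∈ [1/21, 5/21) → index 1
j=1: u_1=11/72 ∈ [1/21, 5/21) → index 1
j=2: u_2=17/72 ∈ [1/21, 5/21) → index 1
j=3: u_3=23/72 ∈ [2/7, 10/21) → index 3
j=4: u_4=29/72 ∈ [2/7, 10/21) → index 3
j=5: u_5=35/72 ∈ [10/21, 23/42) → index 4
j=6: u_6=41/72 ∈ [23/42, 13/21) → index 6
j=7: u_7=47/72 ∈ [13/21, 2/3) → index 7
j=8: u_8=53/72 ∈ [2/3, 6/7) → index 9
j=9: u_9=59/72 ∈ [2/3, 6/7) → index 9
j=10: u_10=65/72 ∈ [6/7, 41/42) → index 10
j=11: u_11=71/72 ∈ [41/42, 1) → index 11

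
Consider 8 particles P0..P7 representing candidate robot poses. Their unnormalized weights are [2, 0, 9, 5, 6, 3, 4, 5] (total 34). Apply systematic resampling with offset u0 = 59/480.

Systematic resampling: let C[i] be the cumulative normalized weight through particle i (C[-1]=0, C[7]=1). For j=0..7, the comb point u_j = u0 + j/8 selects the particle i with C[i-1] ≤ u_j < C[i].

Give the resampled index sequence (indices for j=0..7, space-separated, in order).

2 2 3 4 4 6 7 7

C = [1/17, 1/17, 11/34, 8/17, 11/17, 25/34, 29/34, 1]
j=0: u_0=59/480 ∈ [1/17, 11/34) → index 2
j=1: u_1=119/480 ∈ [1/17, 11/34) → index 2
j=2: u_2=179/480 ∈ [11/34, 8/17) → index 3
j=3: u_3=239/480 ∈ [8/17, 11/17) → index 4
j=4: u_4=299/480 ∈ [8/17, 11/17) → index 4
j=5: u_5=359/480 ∈ [25/34, 29/34) → index 6
j=6: u_6=419/480 ∈ [29/34, 1) → index 7
j=7: u_7=479/480 ∈ [29/34, 1) → index 7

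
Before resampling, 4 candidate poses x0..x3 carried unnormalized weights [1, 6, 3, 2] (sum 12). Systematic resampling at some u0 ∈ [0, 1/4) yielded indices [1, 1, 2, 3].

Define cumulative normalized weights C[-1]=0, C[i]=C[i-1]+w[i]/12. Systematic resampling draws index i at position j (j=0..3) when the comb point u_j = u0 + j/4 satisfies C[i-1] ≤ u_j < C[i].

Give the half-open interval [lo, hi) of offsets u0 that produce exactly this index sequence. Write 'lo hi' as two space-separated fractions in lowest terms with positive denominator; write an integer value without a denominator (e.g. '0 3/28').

C = [1/12, 7/12, 5/6, 1]
j=0 picked index 1: u0 ∈ [1/12, 7/12)
j=1 picked index 1: u0 ∈ [-1/6, 1/3)
j=2 picked index 2: u0 ∈ [1/12, 1/3)
j=3 picked index 3: u0 ∈ [1/12, 1/4)
intersection: [1/12, 1/4)

1/12 1/4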